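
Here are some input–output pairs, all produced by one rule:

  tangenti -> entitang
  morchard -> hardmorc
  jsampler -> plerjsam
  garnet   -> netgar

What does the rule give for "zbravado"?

Rule — swap the front and back halves of the string.
On "zbravado" that produces "vadozbra".

vadozbra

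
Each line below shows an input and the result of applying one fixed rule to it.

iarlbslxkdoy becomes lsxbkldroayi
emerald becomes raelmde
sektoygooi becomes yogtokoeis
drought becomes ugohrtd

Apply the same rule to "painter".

Each output is the input with this applied: take characters alternately from the front and the back (1st, last, 2nd, 2nd-last, ...), then reverse the string.
Applying that to "painter" gives "ntiearp".
(Check on "sektoygooi": → "sieokotgoy" → "yogtokoeis" ✓)

ntiearp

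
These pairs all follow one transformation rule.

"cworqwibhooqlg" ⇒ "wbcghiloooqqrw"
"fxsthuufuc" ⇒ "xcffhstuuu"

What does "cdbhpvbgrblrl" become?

vbbbcdghllprr

The rule is to sort the characters into alphabetical order, then move the last character to the front.
Starting from "cdbhpvbgrblrl": after the first operation, "bbbcdghllprrv"; after the second, "vbbbcdghllprr".
(Check on "cworqwibhooqlg": → "bcghiloooqqrww" → "wbcghiloooqqrw" ✓)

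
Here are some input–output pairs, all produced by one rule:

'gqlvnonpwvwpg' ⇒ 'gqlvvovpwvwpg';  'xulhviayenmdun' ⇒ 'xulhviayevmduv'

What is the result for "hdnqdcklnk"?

hdvqdcklvk

Looking at the pairs, the operation is to replace every "n" with "v".
So "hdnqdcklnk" becomes "hdvqdcklvk".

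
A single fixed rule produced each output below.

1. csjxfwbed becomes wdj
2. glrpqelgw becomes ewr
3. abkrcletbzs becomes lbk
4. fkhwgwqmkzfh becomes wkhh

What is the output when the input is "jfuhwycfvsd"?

The rule is to keep one character in every 3, starting at position 3 (positions 3rd, 6th, 9th, ...), then move the first character to the end.
On "jfuhwycfvsd" that produces "yvu".
(Check on "fkhwgwqmkzfh": → "hwkh" → "wkhh" ✓)

yvu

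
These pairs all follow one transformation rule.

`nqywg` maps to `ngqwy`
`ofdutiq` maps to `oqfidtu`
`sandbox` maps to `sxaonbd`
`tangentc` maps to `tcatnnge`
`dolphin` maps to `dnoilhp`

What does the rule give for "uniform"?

Looking at the pairs, the operation is to take characters alternately from the front and the back (1st, last, 2nd, 2nd-last, ...).
Applying that to "uniform" gives "umnriof".

umnriof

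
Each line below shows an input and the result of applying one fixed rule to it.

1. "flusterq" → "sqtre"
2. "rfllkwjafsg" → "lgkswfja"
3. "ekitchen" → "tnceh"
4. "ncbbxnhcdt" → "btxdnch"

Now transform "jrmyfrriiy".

Rule — delete the first 3 characters, then take characters alternately from the front and the back (1st, last, 2nd, 2nd-last, ...).
Starting from "jrmyfrriiy": after the first operation, "yfrriiy"; after the second, "yyfirir".

yyfirir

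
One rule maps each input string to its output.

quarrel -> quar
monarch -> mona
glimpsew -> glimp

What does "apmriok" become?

apmr

The transformation: delete the last 3 characters.
"apmriok" → "apmr".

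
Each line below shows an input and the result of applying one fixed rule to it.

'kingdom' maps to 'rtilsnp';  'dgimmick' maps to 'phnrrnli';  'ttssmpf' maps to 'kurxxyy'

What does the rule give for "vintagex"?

The pattern: shift every letter 5 places forward in the alphabet (wrapping around), then reverse the string.
For "vintagex", step one produces "ansyfljc"; step two turns that into "cjlfysna".

cjlfysna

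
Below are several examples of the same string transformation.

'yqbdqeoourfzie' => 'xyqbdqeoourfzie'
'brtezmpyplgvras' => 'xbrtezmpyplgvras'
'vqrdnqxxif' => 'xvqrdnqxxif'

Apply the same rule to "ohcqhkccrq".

xohcqhkccrq

What's happening: prepend "x".
So "ohcqhkccrq" becomes "xohcqhkccrq".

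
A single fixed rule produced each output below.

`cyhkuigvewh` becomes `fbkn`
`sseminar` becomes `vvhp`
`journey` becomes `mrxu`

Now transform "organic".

The transformation: shift every letter 3 places forward in the alphabet (wrapping around), then keep only the first 4 characters.
"organic" → "rujdqlf" → "rujd".

rujd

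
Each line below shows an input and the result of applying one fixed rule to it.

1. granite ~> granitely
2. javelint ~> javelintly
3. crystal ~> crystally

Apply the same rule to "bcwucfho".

Looking at the pairs, the operation is to append "ly".
"bcwucfho" → "bcwucfholy".

bcwucfholy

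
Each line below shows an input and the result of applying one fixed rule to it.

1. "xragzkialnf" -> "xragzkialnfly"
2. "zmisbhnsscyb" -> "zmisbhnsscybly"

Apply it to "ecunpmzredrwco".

ecunpmzredrwcoly

In each case the input is transformed by: append "ly".
For "ecunpmzredrwco" the result is "ecunpmzredrwcoly".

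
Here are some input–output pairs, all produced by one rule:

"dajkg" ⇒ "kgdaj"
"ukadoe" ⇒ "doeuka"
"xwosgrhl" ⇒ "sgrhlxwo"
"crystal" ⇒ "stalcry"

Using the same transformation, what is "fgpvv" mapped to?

vvfgp

The pattern: move the first 3 characters to the end (rotate left by 3).
Doing the same to "fgpvv": "vvfgp".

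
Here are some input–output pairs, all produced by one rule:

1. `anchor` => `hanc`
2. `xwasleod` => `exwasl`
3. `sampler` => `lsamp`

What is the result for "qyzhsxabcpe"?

The transformation: delete the last 2 characters, then move the last character to the front.
On "qyzhsxabcpe": the first step gives "qyzhsxabc", and the second then gives "cqyzhsxab".

cqyzhsxab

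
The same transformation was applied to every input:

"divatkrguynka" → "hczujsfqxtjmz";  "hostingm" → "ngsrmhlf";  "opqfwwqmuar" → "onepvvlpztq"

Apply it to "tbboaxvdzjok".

asnawzcuiyjn

The pattern: shift every letter 1 place backward in the alphabet (wrapping around), then swap each adjacent pair of characters (1↔2, 3↔4, ...).
On "tbboaxvdzjok" that produces "asnawzcuiyjn".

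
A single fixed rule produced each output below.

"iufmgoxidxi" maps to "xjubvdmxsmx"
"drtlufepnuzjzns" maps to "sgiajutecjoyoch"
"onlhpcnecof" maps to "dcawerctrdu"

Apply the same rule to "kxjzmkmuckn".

zmyobzbjrzc

What's happening: shift every letter 11 places backward in the alphabet (wrapping around).
So "kxjzmkmuckn" becomes "zmyobzbjrzc".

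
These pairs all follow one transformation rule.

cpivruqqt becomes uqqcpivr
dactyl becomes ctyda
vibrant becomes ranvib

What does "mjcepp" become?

cepmj

Each output is the input with this applied: delete the last character, then move the last 3 characters to the front (rotate right by 3).
So "mjcepp" becomes "cepmj".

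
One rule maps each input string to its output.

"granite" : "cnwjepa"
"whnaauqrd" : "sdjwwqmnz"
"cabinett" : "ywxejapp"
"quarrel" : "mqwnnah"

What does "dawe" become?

What's happening: shift every letter 4 places backward in the alphabet (wrapping around).
For "dawe" the result is "zwsa".

zwsa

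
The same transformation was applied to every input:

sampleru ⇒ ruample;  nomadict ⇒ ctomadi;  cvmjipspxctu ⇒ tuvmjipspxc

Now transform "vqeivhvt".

vtqeivh

The pattern: delete the first character, then move the last 2 characters to the front (rotate right by 2).
"vqeivhvt" → "vtqeivh".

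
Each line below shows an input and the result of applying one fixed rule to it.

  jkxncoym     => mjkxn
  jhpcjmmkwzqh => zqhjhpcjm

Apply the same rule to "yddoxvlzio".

ioyddox

Looking at the pairs, the operation is to swap the front and back halves of the string, then delete the first 3 characters.
For "yddoxvlzio" the result is "ioyddox".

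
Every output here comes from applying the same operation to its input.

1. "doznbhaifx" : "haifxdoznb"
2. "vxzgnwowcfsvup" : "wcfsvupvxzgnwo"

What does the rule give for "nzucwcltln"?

cltlnnzucw

Each output is the input with this applied: swap the front and back halves of the string.
Doing the same to "nzucwcltln": "cltlnnzucw".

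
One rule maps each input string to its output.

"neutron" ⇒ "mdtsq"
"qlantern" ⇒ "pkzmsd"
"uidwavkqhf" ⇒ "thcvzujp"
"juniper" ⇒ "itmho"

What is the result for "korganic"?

jnqfzm

What's happening: shift every letter 1 place backward in the alphabet (wrapping around), then delete the last 2 characters.
For "korganic" the result is "jnqfzm".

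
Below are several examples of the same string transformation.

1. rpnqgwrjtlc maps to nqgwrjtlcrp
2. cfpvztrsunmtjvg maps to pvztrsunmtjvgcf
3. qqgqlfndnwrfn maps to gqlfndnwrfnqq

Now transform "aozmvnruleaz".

zmvnruleazao

Looking at the pairs, the operation is to move the first 2 characters to the end (rotate left by 2).
On "aozmvnruleaz" that produces "zmvnruleazao".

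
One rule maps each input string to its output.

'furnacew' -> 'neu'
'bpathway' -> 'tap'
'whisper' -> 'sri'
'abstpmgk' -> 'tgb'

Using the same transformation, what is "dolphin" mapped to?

pnl

Rule — move the first 3 characters to the end (rotate left by 3), then keep one character in every 3, starting at position 1 (positions 1st, 4th, 7th, ...).
Starting from "dolphin": after the first operation, "phindol"; after the second, "pnl".
(Check on "furnacew": → "nacewfur" → "neu" ✓)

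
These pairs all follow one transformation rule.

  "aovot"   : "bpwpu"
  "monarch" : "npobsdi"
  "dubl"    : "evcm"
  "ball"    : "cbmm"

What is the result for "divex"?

ejwfy

Looking at the pairs, the operation is to shift every letter 1 place forward in the alphabet (wrapping around).
Applying that to "divex" gives "ejwfy".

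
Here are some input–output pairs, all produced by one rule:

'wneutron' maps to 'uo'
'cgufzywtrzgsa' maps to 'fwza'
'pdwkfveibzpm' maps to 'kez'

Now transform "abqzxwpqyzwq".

zpz

The rule is to keep one character in every 3, starting at position 1 (positions 1st, 4th, 7th, ...), then delete the first character.
"abqzxwpqyzwq" → "azpz" → "zpz".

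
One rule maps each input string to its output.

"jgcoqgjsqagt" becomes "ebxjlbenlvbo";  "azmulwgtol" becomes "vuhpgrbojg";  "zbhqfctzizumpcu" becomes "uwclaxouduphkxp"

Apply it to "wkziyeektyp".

rfudtzzfotk

Looking at the pairs, the operation is to shift every letter 5 places backward in the alphabet (wrapping around).
Applying that to "wkziyeektyp" gives "rfudtzzfotk".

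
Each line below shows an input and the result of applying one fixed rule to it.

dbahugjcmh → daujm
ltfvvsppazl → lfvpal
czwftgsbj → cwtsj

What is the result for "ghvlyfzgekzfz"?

Each output is the input with this applied: keep every other character starting from the first (positions 1st, 3rd, 5th, ...).
Applying that to "ghvlyfzgekzfz" gives "gvyzezz".

gvyzezz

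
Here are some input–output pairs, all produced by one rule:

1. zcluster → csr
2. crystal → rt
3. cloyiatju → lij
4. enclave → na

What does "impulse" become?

The transformation: keep one character in every 3, starting at position 2 (positions 2nd, 5th, 8th, ...).
"impulse" → "ml".

ml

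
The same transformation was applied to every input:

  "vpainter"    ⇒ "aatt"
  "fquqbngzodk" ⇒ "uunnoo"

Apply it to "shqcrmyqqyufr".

Looking at the pairs, the operation is to keep one character in every 3, starting at position 3 (positions 3rd, 6th, 9th, ...), then double every character.
Starting from "shqcrmyqqyufr": after the first operation, "qmqf"; after the second, "qqmmqqff".
(Check on "vpainter": → "at" → "aatt" ✓)

qqmmqqff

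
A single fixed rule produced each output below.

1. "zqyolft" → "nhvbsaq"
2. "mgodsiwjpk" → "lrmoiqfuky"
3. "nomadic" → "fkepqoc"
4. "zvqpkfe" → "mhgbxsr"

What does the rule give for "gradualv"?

The transformation: move the last 3 characters to the front (rotate right by 3), then shift every letter 2 places forward in the alphabet (wrapping around).
Working it through for "gradualv": intermediate "alvgradu", final "cnxitcfw".

cnxitcfw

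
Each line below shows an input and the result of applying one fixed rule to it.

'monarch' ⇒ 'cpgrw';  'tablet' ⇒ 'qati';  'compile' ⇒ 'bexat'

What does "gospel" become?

heta

Rule — shift every letter 11 places backward in the alphabet (wrapping around), then delete the first 2 characters.
So "gospel" becomes "heta".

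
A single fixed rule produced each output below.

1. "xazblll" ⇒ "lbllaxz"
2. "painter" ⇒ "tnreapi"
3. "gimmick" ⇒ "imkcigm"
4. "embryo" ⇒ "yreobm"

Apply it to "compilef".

In each case the input is transformed by: move the first 3 characters to the end (rotate left by 3), then swap each adjacent pair of characters (1↔2, 3↔4, ...).
On "compilef" that produces "ipelcfmo".

ipelcfmo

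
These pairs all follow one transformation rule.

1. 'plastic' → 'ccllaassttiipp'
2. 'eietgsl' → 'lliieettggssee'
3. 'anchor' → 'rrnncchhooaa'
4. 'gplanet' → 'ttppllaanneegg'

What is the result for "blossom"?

The pattern: swap the first and last characters, then double every character.
On "blossom" that produces "mmlloossssoobb".
(Check on "gplanet": → "tplaneg" → "ttppllaanneegg" ✓)

mmlloossssoobb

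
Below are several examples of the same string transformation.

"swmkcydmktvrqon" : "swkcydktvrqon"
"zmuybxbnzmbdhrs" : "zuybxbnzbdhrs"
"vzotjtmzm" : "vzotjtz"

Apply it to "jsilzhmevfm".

jsilzhevf

In each case the input is transformed by: remove every "m".
For "jsilzhmevfm" the result is "jsilzhevf".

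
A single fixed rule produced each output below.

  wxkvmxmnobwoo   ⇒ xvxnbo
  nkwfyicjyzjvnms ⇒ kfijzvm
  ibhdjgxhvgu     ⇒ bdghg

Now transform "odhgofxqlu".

What's happening: keep every other character starting from the second (positions 2nd, 4th, 6th, ...).
Applying that to "odhgofxqlu" gives "dgfqu".

dgfqu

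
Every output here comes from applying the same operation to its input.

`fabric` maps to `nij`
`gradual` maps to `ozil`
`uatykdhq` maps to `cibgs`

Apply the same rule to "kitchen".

sqbk

Each output is the input with this applied: delete the last 3 characters, then shift every letter 8 places forward in the alphabet (wrapping around).
On "kitchen": the first step gives "kitc", and the second then gives "sqbk".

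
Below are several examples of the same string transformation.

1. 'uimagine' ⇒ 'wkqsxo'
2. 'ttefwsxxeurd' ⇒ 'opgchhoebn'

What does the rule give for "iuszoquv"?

Rule — shift every letter 10 places forward in the alphabet (wrapping around), then delete the first 2 characters.
Applying that to "iuszoquv" gives "cjyaef".
(Check on "ttefwsxxeurd": → "ddopgchhoebn" → "opgchhoebn" ✓)

cjyaef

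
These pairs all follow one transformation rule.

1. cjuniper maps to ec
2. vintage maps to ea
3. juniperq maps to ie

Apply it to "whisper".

he

In each case the input is transformed by: sort the characters into reverse alphabetical order, then keep only the last 2 characters.
So "whisper" becomes "he".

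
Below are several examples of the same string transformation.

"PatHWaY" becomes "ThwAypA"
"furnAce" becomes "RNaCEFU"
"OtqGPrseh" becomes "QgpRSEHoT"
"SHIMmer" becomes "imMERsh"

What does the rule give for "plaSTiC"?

AstIcPL

Each output is the input with this applied: move the first 2 characters to the end (rotate left by 2), then flip the case of every letter.
"plaSTiC" → "aSTiCpl" → "AstIcPL".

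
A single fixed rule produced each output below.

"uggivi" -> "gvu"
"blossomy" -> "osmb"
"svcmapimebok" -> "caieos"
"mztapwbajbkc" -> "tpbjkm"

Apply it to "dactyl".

Looking at the pairs, the operation is to move the first character to the end, then keep every other character starting from the second (positions 2nd, 4th, 6th, ...).
For "dactyl", step one produces "actyld"; step two turns that into "cyd".
(Check on "mztapwbajbkc": → "ztapwbajbkcm" → "tpbjkm" ✓)

cyd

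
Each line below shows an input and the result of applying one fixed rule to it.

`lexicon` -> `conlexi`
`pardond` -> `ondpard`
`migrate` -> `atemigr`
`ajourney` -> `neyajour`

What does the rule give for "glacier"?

Each output is the input with this applied: move the last 3 characters to the front (rotate right by 3).
Applying that to "glacier" gives "ierglac".

ierglac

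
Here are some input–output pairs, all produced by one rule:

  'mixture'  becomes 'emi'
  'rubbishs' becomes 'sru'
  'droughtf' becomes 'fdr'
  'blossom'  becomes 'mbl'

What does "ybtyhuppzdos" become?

syb

In each case the input is transformed by: move the last character to the front, then keep only the first 3 characters.
Applying both steps to "ybtyhuppzdos": "sybtyhuppzdo", then "syb".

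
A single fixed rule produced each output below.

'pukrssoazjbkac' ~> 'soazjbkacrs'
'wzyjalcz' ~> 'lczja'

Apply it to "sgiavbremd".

bremdav

Looking at the pairs, the operation is to delete the first 3 characters, then move the first 2 characters to the end (rotate left by 2).
Applying both steps to "sgiavbremd": "avbremd", then "bremdav".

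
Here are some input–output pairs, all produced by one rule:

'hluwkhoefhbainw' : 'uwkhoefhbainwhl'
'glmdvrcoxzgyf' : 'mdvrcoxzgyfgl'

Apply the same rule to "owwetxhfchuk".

What's happening: move the first 2 characters to the end (rotate left by 2).
On "owwetxhfchuk" that produces "wetxhfchukow".

wetxhfchukow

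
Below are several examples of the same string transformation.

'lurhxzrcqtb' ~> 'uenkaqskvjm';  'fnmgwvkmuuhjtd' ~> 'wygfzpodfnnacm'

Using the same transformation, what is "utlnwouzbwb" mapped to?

unmegphnsup

Each output is the input with this applied: shift every letter 7 places backward in the alphabet (wrapping around), then move the last character to the front.
Starting from "utlnwouzbwb": after the first operation, "nmegphnsupu"; after the second, "unmegphnsup".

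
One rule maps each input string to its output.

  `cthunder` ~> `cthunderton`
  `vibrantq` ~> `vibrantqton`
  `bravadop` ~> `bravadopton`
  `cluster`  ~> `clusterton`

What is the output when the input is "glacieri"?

The transformation: append "ton".
On "glacieri" that produces "glacieriton".

glacieriton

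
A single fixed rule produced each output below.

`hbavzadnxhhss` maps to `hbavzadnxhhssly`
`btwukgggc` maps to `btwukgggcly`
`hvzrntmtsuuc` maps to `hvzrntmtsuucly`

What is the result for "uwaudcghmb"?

Looking at the pairs, the operation is to append "ly".
"uwaudcghmb" → "uwaudcghmbly".

uwaudcghmbly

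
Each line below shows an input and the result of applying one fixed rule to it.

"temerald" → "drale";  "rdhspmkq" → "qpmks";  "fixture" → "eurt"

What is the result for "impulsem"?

mlseu

The rule is to delete the first 3 characters, then swap the first and last characters.
"impulsem" → "ulsem" → "mlseu".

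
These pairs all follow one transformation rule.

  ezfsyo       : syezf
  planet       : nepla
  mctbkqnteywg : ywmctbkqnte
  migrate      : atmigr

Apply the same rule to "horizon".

In each case the input is transformed by: delete the last character, then move the last 2 characters to the front (rotate right by 2).
Working it through for "horizon": intermediate "horizo", final "zohori".

zohori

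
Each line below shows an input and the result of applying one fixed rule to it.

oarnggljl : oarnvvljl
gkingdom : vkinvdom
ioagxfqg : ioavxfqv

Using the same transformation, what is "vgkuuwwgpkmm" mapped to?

In each case the input is transformed by: replace every "g" with "v".
For "vgkuuwwgpkmm" the result is "vvkuuwwvpkmm".

vvkuuwwvpkmm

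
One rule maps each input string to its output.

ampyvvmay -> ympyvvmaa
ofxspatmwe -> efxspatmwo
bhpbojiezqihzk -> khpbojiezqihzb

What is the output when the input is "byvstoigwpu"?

uyvstoigwpb

Rule — swap the first and last characters.
Applying that to "byvstoigwpu" gives "uyvstoigwpb".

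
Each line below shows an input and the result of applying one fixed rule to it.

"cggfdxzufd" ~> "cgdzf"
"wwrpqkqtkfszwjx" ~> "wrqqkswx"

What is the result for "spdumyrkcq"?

The rule is to keep every other character starting from the first (positions 1st, 3rd, 5th, ...).
So "spdumyrkcq" becomes "sdmrc".

sdmrc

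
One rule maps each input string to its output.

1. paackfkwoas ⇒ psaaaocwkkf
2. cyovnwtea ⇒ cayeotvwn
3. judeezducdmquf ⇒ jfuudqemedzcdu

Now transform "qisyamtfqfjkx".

qxiksjyfaqmft

Looking at the pairs, the operation is to take characters alternately from the front and the back (1st, last, 2nd, 2nd-last, ...).
For "qisyamtfqfjkx" the result is "qxiksjyfaqmft".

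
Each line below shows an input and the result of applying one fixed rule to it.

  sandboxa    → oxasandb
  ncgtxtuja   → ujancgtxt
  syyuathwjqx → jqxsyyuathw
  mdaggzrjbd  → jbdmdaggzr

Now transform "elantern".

ernelant

In each case the input is transformed by: move the last 3 characters to the front (rotate right by 3).
So "elantern" becomes "ernelant".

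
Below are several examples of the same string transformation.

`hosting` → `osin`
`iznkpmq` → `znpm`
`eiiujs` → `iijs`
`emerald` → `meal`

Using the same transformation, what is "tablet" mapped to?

What's happening: double every character, then keep one character in every 3, starting at position 3 (positions 3rd, 6th, 9th, ...).
"tablet" → "ttaabblleett" → "abet".

abet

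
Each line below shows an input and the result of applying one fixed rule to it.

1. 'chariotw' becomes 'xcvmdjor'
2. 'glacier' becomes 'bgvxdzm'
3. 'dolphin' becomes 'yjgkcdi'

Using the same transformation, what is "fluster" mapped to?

The pattern: shift every letter 5 places backward in the alphabet (wrapping around).
For "fluster" the result is "agpnozm".

agpnozm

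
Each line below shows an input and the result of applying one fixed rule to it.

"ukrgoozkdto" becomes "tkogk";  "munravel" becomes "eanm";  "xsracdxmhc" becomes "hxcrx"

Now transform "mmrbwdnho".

The rule is to reverse the string, then keep every other character starting from the second (positions 2nd, 4th, 6th, ...).
"mmrbwdnho" → "ohndwbrmm" → "hdbm".

hdbm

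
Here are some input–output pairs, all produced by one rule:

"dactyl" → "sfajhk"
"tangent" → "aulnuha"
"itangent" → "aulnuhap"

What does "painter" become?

ylauphw

Each output is the input with this applied: shift every letter 7 places forward in the alphabet (wrapping around), then reverse the string.
Working it through for "painter": intermediate "whpualy", final "ylauphw".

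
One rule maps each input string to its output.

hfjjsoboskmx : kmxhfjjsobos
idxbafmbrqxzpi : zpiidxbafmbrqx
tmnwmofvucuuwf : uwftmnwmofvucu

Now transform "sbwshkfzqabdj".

bdjsbwshkfzqa

The pattern: move the last 3 characters to the front (rotate right by 3).
On "sbwshkfzqabdj" that produces "bdjsbwshkfzqa".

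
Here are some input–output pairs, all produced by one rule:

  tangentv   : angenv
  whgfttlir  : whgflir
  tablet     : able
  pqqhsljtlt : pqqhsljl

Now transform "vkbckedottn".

The transformation: remove every "t".
Applying that to "vkbckedottn" gives "vkbckedon".

vkbckedon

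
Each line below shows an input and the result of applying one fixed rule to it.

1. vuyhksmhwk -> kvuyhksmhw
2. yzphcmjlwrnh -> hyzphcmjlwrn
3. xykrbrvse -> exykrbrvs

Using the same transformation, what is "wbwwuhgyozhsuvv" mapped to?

The rule is to move the last character to the front.
Applying that to "wbwwuhgyozhsuvv" gives "vwbwwuhgyozhsuv".

vwbwwuhgyozhsuv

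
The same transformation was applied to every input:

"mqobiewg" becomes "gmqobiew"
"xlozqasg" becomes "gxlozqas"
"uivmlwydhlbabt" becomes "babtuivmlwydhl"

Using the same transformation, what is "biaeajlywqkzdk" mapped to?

kzdkbiaeajlywq

Rule — move the first 3 characters to the end (rotate left by 3), then swap the front and back halves of the string.
"biaeajlywqkzdk" → "eajlywqkzdkbia" → "kzdkbiaeajlywq".
(Check on "uivmlwydhlbabt": → "mlwydhlbabtuiv" → "babtuivmlwydhl" ✓)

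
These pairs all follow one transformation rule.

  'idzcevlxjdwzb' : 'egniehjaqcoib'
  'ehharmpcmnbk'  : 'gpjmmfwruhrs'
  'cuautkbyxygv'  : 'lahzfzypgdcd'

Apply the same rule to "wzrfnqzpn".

The transformation: shift every letter 5 places forward in the alphabet (wrapping around), then move the last 2 characters to the front (rotate right by 2).
"wzrfnqzpn" → "bewksveus" → "usbewksve".
(Check on "ehharmpcmnbk": → "jmmfwruhrsgp" → "gpjmmfwruhrs" ✓)

usbewksve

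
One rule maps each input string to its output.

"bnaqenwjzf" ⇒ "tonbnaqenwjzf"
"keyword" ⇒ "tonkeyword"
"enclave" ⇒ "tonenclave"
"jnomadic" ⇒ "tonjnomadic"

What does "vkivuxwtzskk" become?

In each case the input is transformed by: prepend "ton".
Doing the same to "vkivuxwtzskk": "tonvkivuxwtzskk".

tonvkivuxwtzskk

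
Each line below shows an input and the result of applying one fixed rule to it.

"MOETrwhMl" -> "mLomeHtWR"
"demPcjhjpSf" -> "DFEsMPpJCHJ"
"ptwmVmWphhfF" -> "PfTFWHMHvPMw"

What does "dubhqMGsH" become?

DhUSBgHmQ

In each case the input is transformed by: take characters alternately from the front and the back (1st, last, 2nd, 2nd-last, ...), then flip the case of every letter.
On "dubhqMGsH": the first step gives "dHusbGhMq", and the second then gives "DhUSBgHmQ".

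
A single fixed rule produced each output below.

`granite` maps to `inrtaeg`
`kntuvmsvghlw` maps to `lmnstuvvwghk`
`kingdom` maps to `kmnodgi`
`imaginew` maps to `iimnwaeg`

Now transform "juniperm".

mnprueij

What's happening: sort the characters into alphabetical order, then move the first 3 characters to the end (rotate left by 3).
On "juniperm": the first step gives "eijmnpru", and the second then gives "mnprueij".
(Check on "kingdom": → "dgikmno" → "kmnodgi" ✓)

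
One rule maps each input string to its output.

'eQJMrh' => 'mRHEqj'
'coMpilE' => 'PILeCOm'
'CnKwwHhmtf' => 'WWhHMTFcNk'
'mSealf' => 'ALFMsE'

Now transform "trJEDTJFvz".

edtjfVZTRj

The rule is to flip the case of every letter, then move the first 3 characters to the end (rotate left by 3).
Working it through for "trJEDTJFvz": intermediate "TRjedtjfVZ", final "edtjfVZTRj".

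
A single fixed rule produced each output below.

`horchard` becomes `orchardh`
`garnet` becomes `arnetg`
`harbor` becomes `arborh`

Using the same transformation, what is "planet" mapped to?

lanetp

The transformation: move the first character to the end.
"planet" → "lanetp".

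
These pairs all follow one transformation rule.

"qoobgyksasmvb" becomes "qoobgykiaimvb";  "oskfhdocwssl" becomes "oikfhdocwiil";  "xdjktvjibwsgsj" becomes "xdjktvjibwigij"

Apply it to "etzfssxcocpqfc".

In each case the input is transformed by: replace every "s" with "i".
So "etzfssxcocpqfc" becomes "etzfiixcocpqfc".

etzfiixcocpqfc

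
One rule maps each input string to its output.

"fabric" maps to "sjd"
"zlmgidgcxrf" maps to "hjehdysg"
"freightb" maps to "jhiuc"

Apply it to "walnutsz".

The transformation: delete the first 3 characters, then shift every letter 1 place forward in the alphabet (wrapping around).
Applying both steps to "walnutsz": "nutsz", then "ovuta".

ovuta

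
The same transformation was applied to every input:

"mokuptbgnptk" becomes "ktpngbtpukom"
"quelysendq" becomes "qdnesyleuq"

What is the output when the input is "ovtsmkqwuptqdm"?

mdqtpuwqkmstvo

The rule is to reverse the string.
Doing the same to "ovtsmkqwuptqdm": "mdqtpuwqkmstvo".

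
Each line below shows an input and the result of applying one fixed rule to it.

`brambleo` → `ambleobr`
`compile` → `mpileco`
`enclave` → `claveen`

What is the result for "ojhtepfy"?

htepfyoj

What's happening: move the first 2 characters to the end (rotate left by 2).
Doing the same to "ojhtepfy": "htepfyoj".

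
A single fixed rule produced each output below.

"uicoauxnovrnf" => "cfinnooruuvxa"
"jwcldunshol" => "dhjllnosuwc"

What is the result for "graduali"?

adgilrua

Rule — sort the characters into alphabetical order, then move the first character to the end.
For "graduali", step one produces "aadgilru"; step two turns that into "adgilrua".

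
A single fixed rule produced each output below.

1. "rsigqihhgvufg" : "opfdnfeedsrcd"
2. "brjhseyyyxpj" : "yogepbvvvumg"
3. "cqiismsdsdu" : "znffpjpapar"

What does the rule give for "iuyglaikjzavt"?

frvdixfhgwxsq

Each output is the input with this applied: shift every letter 3 places backward in the alphabet (wrapping around).
Applying that to "iuyglaikjzavt" gives "frvdixfhgwxsq".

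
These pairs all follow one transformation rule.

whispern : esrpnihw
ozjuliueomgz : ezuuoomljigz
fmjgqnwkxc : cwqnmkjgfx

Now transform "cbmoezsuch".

Looking at the pairs, the operation is to sort the characters into reverse alphabetical order, then swap the first and last characters.
On "cbmoezsuch" that produces "busomheccz".

busomheccz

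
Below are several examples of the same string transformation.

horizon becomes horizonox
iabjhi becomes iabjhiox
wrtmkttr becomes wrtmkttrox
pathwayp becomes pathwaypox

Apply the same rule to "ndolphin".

Looking at the pairs, the operation is to append "ox".
On "ndolphin" that produces "ndolphinox".

ndolphinox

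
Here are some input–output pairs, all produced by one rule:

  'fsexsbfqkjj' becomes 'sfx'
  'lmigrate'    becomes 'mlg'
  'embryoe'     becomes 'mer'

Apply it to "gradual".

rgd

The pattern: swap each adjacent pair of characters (1↔2, 3↔4, ...), then keep only the first 3 characters.
Working it through for "gradual": intermediate "rgdaaul", final "rgd".
(Check on "embryoe": → "merboye" → "mer" ✓)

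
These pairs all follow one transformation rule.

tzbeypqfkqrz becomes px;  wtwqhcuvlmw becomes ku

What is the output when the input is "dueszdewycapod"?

mb

The transformation: shift every letter 2 places backward in the alphabet (wrapping around), then keep only the last 2 characters.
"dueszdewycapod" → "bscqxbcuwaynmb" → "mb".
(Check on "wtwqhcuvlmw": → "uruofastjku" → "ku" ✓)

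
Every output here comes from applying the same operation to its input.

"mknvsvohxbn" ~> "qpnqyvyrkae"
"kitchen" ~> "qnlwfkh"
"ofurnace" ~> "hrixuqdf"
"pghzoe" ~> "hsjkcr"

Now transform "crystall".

ofubvwdo

In each case the input is transformed by: move the last character to the front, then shift every letter 3 places forward in the alphabet (wrapping around).
For "crystall", step one produces "lcrystal"; step two turns that into "ofubvwdo".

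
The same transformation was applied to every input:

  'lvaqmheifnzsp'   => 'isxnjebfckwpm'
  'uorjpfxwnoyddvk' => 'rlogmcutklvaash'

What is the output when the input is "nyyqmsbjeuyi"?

The pattern: shift every letter 3 places backward in the alphabet (wrapping around).
Doing the same to "nyyqmsbjeuyi": "kvvnjpygbrvf".

kvvnjpygbrvf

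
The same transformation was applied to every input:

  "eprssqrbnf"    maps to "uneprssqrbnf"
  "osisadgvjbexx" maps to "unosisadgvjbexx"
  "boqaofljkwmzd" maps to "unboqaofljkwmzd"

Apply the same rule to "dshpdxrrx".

In each case the input is transformed by: prepend "un".
So "dshpdxrrx" becomes "undshpdxrrx".

undshpdxrrx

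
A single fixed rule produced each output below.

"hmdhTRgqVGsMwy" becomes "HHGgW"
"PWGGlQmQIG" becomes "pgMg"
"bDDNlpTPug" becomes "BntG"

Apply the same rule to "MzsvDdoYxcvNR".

Rule — keep one character in every 3, starting at position 1 (positions 1st, 4th, 7th, ...), then flip the case of every letter.
Starting from "MzsvDdoYxcvNR": after the first operation, "MvocR"; after the second, "mVOCr".
(Check on "hmdhTRgqVGsMwy": → "hhgGw" → "HHGgW" ✓)

mVOCr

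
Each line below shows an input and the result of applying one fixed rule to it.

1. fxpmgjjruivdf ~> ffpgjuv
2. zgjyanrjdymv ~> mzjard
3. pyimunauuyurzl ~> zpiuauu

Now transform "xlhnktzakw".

kxhkz

The transformation: keep every other character starting from the first (positions 1st, 3rd, 5th, ...), then move the last character to the front.
On "xlhnktzakw": the first step gives "xhkzk", and the second then gives "kxhkz".
(Check on "pyimunauuyurzl": → "piuauuz" → "zpiuauu" ✓)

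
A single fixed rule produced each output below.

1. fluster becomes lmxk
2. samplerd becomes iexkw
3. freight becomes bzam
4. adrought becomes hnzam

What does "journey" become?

kgxr

The transformation: shift every letter 7 places backward in the alphabet (wrapping around), then delete the first 3 characters.
For "journey", step one produces "chnkgxr"; step two turns that into "kgxr".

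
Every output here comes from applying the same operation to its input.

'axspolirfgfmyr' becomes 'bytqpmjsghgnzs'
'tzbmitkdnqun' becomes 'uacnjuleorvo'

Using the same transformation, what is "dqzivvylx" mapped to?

Rule — shift every letter 1 place forward in the alphabet (wrapping around).
Doing the same to "dqzivvylx": "erajwwzmy".

erajwwzmy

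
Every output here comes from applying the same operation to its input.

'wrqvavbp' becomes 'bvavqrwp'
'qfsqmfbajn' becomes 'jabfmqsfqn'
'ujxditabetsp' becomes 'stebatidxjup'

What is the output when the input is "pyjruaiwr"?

Looking at the pairs, the operation is to reverse the string, then move the first character to the end.
Working it through for "pyjruaiwr": intermediate "rwiaurjyp", final "wiaurjypr".

wiaurjypr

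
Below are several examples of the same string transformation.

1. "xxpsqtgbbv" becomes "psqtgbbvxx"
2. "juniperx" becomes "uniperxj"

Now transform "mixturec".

ixturecm

In each case the input is transformed by: swap the front and back halves of the string, then move the last 3 characters to the front (rotate right by 3).
Doing the same to "mixturec": "ixturecm".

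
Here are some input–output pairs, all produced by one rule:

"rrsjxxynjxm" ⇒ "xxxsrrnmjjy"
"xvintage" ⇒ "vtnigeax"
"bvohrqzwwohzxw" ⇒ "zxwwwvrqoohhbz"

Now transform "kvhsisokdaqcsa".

In each case the input is transformed by: sort the characters into reverse alphabetical order, then move the first character to the end.
Working it through for "kvhsisokdaqcsa": intermediate "vsssqokkihdcaa", final "sssqokkihdcaav".
(Check on "rrsjxxynjxm": → "yxxxsrrnmjj" → "xxxsrrnmjjy" ✓)

sssqokkihdcaav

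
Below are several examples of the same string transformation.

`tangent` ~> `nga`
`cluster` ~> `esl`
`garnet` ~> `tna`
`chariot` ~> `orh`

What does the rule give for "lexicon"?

oie

Rule — keep every other character starting from the second (positions 2nd, 4th, 6th, ...), then reverse the string.
"lexicon" → "eio" → "oie".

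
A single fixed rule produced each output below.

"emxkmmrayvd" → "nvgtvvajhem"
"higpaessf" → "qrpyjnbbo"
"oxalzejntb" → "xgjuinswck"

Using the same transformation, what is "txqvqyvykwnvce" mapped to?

In each case the input is transformed by: shift every letter 9 places forward in the alphabet (wrapping around).
"txqvqyvykwnvce" → "cgzezhehtfweln".

cgzezhehtfweln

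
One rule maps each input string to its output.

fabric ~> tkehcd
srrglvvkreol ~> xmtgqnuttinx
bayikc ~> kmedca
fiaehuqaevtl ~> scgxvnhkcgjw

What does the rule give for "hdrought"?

wijvjftq

Rule — shift every letter 2 places forward in the alphabet (wrapping around), then swap the front and back halves of the string.
"hdrought" → "wijvjftq".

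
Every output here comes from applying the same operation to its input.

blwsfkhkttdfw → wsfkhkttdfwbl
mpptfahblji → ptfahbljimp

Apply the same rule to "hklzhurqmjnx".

lzhurqmjnxhk

The rule is to move the first 2 characters to the end (rotate left by 2).
On "hklzhurqmjnx" that produces "lzhurqmjnxhk".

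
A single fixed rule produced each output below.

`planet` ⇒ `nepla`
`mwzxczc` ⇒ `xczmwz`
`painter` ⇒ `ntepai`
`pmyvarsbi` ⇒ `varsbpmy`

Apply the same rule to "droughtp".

ughtdro

The transformation: delete the last character, then move the first 3 characters to the end (rotate left by 3).
For "droughtp", step one produces "drought"; step two turns that into "ughtdro".
(Check on "painter": → "painte" → "ntepai" ✓)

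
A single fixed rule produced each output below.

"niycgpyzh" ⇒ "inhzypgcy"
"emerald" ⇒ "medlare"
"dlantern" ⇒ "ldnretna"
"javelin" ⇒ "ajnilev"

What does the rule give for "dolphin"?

odnihpl

The rule is to move the first 2 characters to the end (rotate left by 2), then reverse the string.
Starting from "dolphin": after the first operation, "lphindo"; after the second, "odnihpl".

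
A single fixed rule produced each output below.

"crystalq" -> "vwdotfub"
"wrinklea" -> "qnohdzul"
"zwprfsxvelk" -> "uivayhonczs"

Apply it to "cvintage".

Each output is the input with this applied: move the first 3 characters to the end (rotate left by 3), then shift every letter 3 places forward in the alphabet (wrapping around).
For "cvintage", step one produces "ntagecvi"; step two turns that into "qwdjhfyl".

qwdjhfyl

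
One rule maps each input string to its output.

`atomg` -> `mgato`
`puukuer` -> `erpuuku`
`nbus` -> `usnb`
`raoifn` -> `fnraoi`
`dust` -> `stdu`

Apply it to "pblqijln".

lnpblqij

What's happening: move the last 2 characters to the front (rotate right by 2).
For "pblqijln" the result is "lnpblqij".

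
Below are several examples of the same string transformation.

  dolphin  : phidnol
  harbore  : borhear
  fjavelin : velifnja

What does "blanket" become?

nkebtla

The rule is to swap the first and last characters, then move the first 3 characters to the end (rotate left by 3).
Starting from "blanket": after the first operation, "tlankeb"; after the second, "nkebtla".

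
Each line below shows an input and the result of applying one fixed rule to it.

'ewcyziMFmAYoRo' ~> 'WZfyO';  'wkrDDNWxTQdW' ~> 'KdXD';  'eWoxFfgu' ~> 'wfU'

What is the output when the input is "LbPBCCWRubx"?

BcrX

In each case the input is transformed by: flip the case of every letter, then keep one character in every 3, starting at position 2 (positions 2nd, 5th, 8th, ...).
For "LbPBCCWRubx", step one produces "lBpbccwrUBX"; step two turns that into "BcrX".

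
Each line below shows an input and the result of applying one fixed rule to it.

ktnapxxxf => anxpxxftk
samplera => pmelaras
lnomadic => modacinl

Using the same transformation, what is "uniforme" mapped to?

The pattern: swap each adjacent pair of characters (1↔2, 3↔4, ...), then move the first 2 characters to the end (rotate left by 2).
Working it through for "uniforme": intermediate "nufiroem", final "firoemnu".

firoemnu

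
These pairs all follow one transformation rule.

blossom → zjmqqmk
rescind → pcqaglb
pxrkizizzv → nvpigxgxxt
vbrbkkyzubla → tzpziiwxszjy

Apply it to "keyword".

Rule — shift every letter 2 places backward in the alphabet (wrapping around).
On "keyword" that produces "icwumpb".

icwumpb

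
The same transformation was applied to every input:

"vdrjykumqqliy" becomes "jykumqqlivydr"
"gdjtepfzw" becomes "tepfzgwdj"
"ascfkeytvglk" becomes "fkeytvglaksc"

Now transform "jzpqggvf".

qggvjfzp

What's happening: swap the first and last characters, then move the first 3 characters to the end (rotate left by 3).
Applying both steps to "jzpqggvf": "fzpqggvj", then "qggvjfzp".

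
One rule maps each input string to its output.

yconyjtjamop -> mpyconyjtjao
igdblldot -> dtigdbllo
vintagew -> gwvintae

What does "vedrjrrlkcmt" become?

Looking at the pairs, the operation is to move the last 2 characters to the front (rotate right by 2), then swap the first and last characters.
Working it through for "vedrjrrlkcmt": intermediate "mtvedrjrrlkc", final "ctvedrjrrlkm".

ctvedrjrrlkm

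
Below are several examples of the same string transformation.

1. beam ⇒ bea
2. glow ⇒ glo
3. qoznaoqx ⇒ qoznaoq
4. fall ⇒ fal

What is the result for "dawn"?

Each output is the input with this applied: delete the last character.
"dawn" → "daw".

daw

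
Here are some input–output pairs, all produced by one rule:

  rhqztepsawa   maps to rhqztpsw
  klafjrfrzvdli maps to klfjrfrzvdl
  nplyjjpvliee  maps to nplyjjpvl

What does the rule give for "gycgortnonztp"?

Each output is the input with this applied: remove every vowel.
For "gycgortnonztp" the result is "gycgrtnnztp".

gycgrtnnztp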